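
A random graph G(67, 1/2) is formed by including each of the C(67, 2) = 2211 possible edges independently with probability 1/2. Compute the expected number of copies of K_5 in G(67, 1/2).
E[# K_5] = C(67, 5) · (1/2)^C(5, 2) = 9657648 / 2^10 = 603603/64 = 9431.296875

For each 5-subset S of vertices (there are C(67, 5) = 9657648 such S), let X_S = 1 if S induces a K_5 (all C(5, 2) = 10 edges present). Then P(X_S = 1) = (1/2)^10 = 1/1024. By linearity of expectation, E[# K_5] = C(67, 5) · (1/2)^10 = 9657648 / 1024 = 603603/64 = 9431.296875.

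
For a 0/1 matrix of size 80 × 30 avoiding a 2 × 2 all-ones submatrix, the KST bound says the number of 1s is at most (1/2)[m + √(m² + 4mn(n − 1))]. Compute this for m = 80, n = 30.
z(80, 30; 2, 2) ≤ (1/2)[80 + √(80² + 4·80·30·29)] = (1/2)[80 + √284800] = 306.8333

Kővári–Sós–Turán: let r_1, ..., r_80 be the row sums and z = Σ r_i the total number of 1s. Each pair of columns can share at most one row with both entries 1 (else a 2×2 all-ones block appears), so Σ_i C(r_i, 2) ≤ C(30, 2) = 435. By convexity Σ_i C(r_i, 2) ≥ 80·C(z/80, 2) = z(z − 80)/(2·80), giving z² − 80z − 80·30·29 ≤ 0 and hence z ≤ (1/2)[80 + √(6400 + 4·69600)] = (1/2)[80 + √284800] ≈ (1/2)(80 + 533.6666) = 306.8333.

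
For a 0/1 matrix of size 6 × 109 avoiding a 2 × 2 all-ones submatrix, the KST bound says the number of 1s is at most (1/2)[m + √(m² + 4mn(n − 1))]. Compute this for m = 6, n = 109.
z(6, 109; 2, 2) ≤ (1/2)[6 + √(6² + 4·6·109·108)] = (1/2)[6 + √282564] = 268.7837

Kővári–Sós–Turán: let r_1, ..., r_6 be the row sums and z = Σ r_i the total number of 1s. Each pair of columns can share at most one row with both entries 1 (else a 2×2 all-ones block appears), so Σ_i C(r_i, 2) ≤ C(109, 2) = 5886. By convexity Σ_i C(r_i, 2) ≥ 6·C(z/6, 2) = z(z − 6)/(2·6), giving z² − 6z − 6·109·108 ≤ 0 and hence z ≤ (1/2)[6 + √(36 + 4·70632)] = (1/2)[6 + √282564] ≈ (1/2)(6 + 531.5675) = 268.7837.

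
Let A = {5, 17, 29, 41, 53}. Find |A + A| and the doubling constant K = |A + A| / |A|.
K = |A + A| / |A| = 9/5

Enumerate A + A = {a + b : a, b ∈ A}. With |A| = 5, there are |A|^2 = 25 ordered sum pairs; collecting distinct values, A + A = {10, 22, 34, 46, 58, 70, 82, 94, 106}, so |A + A| = 9. Thus K = 9/5. Here |A + A| = 2|A| − 1 = 9, the minimum possible — so K = 9/5 is minimal, which holds iff A is an arithmetic progression.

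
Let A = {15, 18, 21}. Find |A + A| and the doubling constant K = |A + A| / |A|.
K = |A + A| / |A| = 5/3

Enumerate A + A = {a + b : a, b ∈ A}. With |A| = 3, there are |A|^2 = 9 ordered sum pairs; collecting distinct values, A + A = {30, 33, 36, 39, 42}, so |A + A| = 5. Thus K = 5/3. Here |A + A| = 2|A| − 1 = 5, the minimum possible — so K = 5/3 is minimal, which holds iff A is an arithmetic progression.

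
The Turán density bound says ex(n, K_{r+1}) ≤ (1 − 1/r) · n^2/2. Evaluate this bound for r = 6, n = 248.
Turán density bound = (5/6) · 248^2/2 = 76880/3 ≈ 25626.6667

Turán's theorem: ex(n, K_{r+1}) is achieved by the complete r-partite Turán graph T(n, r) with parts as balanced as possible, and is at most (1 − 1/r) · n^2/2. For r = 6, n = 248: the density bound is (5/6) · 61504/2 = 76880/3 ≈ 25626.6667. The integer-valued extremum is e(T(248, 6)) = 25626, which is strictly less than the density bound 76880/3 since 6 ∤ 248 (the parts of T(248, 6) cannot all be equal).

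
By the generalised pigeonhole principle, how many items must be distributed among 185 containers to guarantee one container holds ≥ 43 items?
n = (43 − 1)·185 + 1 = 7771

By the generalised pigeonhole principle, to guarantee some box contains ≥ r objects we need more than (r − 1) · k objects total. Threshold: n = (r − 1) · k + 1. With r = 43 and k = 185: n = 42 · 185 + 1 = 7770 + 1 = 7771. For n = 7770 = 42 · 185, we can put exactly 42 objects in every box, avoiding 43 in any single one — so 7771 is tight.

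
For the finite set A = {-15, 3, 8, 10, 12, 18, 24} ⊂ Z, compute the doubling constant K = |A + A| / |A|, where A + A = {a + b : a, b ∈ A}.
K = |A + A| / |A| = 26/7

Enumerate A + A = {a + b : a, b ∈ A}. With |A| = 7, there are |A|^2 = 49 ordered sum pairs; collecting distinct values, A + A = {-30, -12, -7, -5, -3, 3, 6, 9, 11, 13, 15, 16, 18, 20, 21, 22, 24, 26, 27, 28, 30, 32, 34, 36, 42, 48}, so |A + A| = 26. Thus K = 26/7. For comparison, the minimum possible |A + A| over all 7-element sets is 2·7 − 1 = 13 (so min K = 13/7), attained only by arithmetic progressions.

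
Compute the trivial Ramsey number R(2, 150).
R(2, 150) = 150

R(2, k) = k for all k ≥ 2: in a 2-colouring of K_k, either some edge is red (a red K_2) or all edges are blue (a blue K_k). And K_{149} coloured all-blue has no blue K_150, so R(2, 150) > 149. Hence R(2, 150) = 150.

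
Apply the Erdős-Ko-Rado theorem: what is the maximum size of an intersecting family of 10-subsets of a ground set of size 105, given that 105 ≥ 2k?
max |F| = C(104, 9) = 2747472247520

The Erdős-Ko-Rado theorem states: for n ≥ 2k, an intersecting family of k-subsets of an n-element set has size at most C(n − 1, k − 1), with equality for 'star' families {A ⊆ [n] : |A| = k, i ∈ A} (fix an element i). For n = 105, k = 10: C(104, 9) = 2747472247520.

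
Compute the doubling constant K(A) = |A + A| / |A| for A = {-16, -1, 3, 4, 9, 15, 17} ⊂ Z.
K = |A + A| / |A| = 26/7

Enumerate A + A = {a + b : a, b ∈ A}. With |A| = 7, there are |A|^2 = 49 ordered sum pairs; collecting distinct values, A + A = {-32, -17, -13, -12, -7, -2, -1, 1, 2, 3, 6, 7, 8, 12, 13, 14, 16, 18, 19, 20, 21, 24, 26, 30, 32, 34}, so |A + A| = 26. Thus K = 26/7. For comparison, the minimum possible |A + A| over all 7-element sets is 2·7 − 1 = 13 (so min K = 13/7), attained only by arithmetic progressions.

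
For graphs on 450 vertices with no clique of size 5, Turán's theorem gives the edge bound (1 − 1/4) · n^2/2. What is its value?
Turán density bound = (3/4) · 450^2/2 = 151875/2 ≈ 75937.5

Turán's theorem: ex(n, K_{r+1}) is achieved by the complete r-partite Turán graph T(n, r) with parts as balanced as possible, and is at most (1 − 1/r) · n^2/2. For r = 4, n = 450: the density bound is (3/4) · 202500/2 = 151875/2 ≈ 75937.5. The integer-valued extremum is e(T(450, 4)) = 75937, which is strictly less than the density bound 151875/2 since 4 ∤ 450 (the parts of T(450, 4) cannot all be equal).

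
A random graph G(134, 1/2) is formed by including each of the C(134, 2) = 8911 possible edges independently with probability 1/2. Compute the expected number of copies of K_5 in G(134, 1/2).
E[# K_5] = C(134, 5) · (1/2)^C(5, 2) = 333859526 / 2^10 = 166929763/512 ≈ 326034.693359

For each 5-subset S of vertices (there are C(134, 5) = 333859526 such S), let X_S = 1 if S induces a K_5 (all C(5, 2) = 10 edges present). Then P(X_S = 1) = (1/2)^10 = 1/1024. By linearity of expectation, E[# K_5] = C(134, 5) · (1/2)^10 = 333859526 / 1024 = 166929763/512 ≈ 326034.693359.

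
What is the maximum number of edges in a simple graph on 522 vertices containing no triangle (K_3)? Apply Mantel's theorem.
ex(522, K_3) = ⌊522^2/4⌋ = 68121

Mantel (1907): a triangle-free graph on n vertices has at most ⌊n^2/4⌋ edges, with equality for the complete bipartite graph K_{⌊n/2⌋, ⌈n/2⌉}. For n = 522: ⌊522^2/4⌋ = ⌊272484/4⌋ = 68121. The extremal graph is K_{261, 261}, which has 261·261 = 68121 edges.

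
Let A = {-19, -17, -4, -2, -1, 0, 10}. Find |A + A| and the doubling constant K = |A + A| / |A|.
K = |A + A| / |A| = 24/7

Enumerate A + A = {a + b : a, b ∈ A}. With |A| = 7, there are |A|^2 = 49 ordered sum pairs; collecting distinct values, A + A = {-38, -36, -34, -23, -21, -20, -19, -18, -17, -9, -8, -7, -6, -5, -4, -3, -2, -1, 0, 6, 8, 9, 10, 20}, so |A + A| = 24. Thus K = 24/7. For comparison, the minimum possible |A + A| over all 7-element sets is 2·7 − 1 = 13 (so min K = 13/7), attained only by arithmetic progressions.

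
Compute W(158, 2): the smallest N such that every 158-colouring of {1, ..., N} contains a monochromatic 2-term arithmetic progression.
W(158, 2) = 158 + 1 = 159

A 2-term AP is any pair of integers, so a monochromatic 2-AP exists iff some colour is used at least twice. With 158 colours, the colouring i ↦ i on {1, ..., 158} uses each colour once, avoiding any monochromatic pair, so W(158, 2) > 158. For {1, ..., 159}, pigeonhole forces two integers of the same colour, which form a monochromatic 2-AP. Hence W(158, 2) = 159.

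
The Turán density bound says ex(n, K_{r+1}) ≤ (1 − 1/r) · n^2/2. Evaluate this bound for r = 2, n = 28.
Turán density bound = (1/2) · 28^2/2 = 196

Turán's theorem: ex(n, K_{r+1}) is achieved by the complete r-partite Turán graph T(n, r) with parts as balanced as possible, and is at most (1 − 1/r) · n^2/2. For r = 2, n = 28: the density bound is (1/2) · 784/2 = 196. Since 2 ∣ 28, the Turán graph T(28, 2) has parts of equal size 14, and its edge count e(T(28, 2)) = 196 attains the density bound exactly.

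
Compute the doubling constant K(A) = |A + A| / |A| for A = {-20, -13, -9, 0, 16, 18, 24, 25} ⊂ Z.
K = |A + A| / |A| = 34/8 = 17/4

Enumerate A + A = {a + b : a, b ∈ A}. With |A| = 8, there are |A|^2 = 64 ordered sum pairs; collecting distinct values, A + A = {-40, -33, -29, -26, -22, -20, -18, -13, -9, -4, -2, 0, 3, 4, 5, 7, 9, 11, 12, 15, 16, 18, 24, 25, 32, 34, 36, 40, 41, 42, 43, 48, 49, 50}, so |A + A| = 34. Thus K = 34/8 = 17/4. For comparison, the minimum possible |A + A| over all 8-element sets is 2·8 − 1 = 15 (so min K = 15/8), attained only by arithmetic progressions.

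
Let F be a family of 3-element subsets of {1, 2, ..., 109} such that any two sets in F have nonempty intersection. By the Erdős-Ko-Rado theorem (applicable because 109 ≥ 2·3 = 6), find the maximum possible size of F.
max |F| = C(108, 2) = 5778

The Erdős-Ko-Rado theorem states: for n ≥ 2k, an intersecting family of k-subsets of an n-element set has size at most C(n − 1, k − 1), with equality for 'star' families {A ⊆ [n] : |A| = k, i ∈ A} (fix an element i). For n = 109, k = 3: C(108, 2) = 5778.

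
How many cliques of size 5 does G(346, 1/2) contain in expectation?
E[# K_5] = C(346, 5) · (1/2)^C(5, 2) = 40141409364 / 2^10 = 10035352341/256 ≈ 39200595.082031

For each 5-subset S of vertices (there are C(346, 5) = 40141409364 such S), let X_S = 1 if S induces a K_5 (all C(5, 2) = 10 edges present). Then P(X_S = 1) = (1/2)^10 = 1/1024. By linearity of expectation, E[# K_5] = C(346, 5) · (1/2)^10 = 40141409364 / 1024 = 10035352341/256 ≈ 39200595.082031.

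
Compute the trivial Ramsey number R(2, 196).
R(2, 196) = 196

R(2, k) = k for all k ≥ 2: in a 2-colouring of K_k, either some edge is red (a red K_2) or all edges are blue (a blue K_k). And K_{195} coloured all-blue has no blue K_196, so R(2, 196) > 195. Hence R(2, 196) = 196.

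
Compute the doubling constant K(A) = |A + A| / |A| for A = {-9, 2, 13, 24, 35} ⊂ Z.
K = |A + A| / |A| = 9/5

Enumerate A + A = {a + b : a, b ∈ A}. With |A| = 5, there are |A|^2 = 25 ordered sum pairs; collecting distinct values, A + A = {-18, -7, 4, 15, 26, 37, 48, 59, 70}, so |A + A| = 9. Thus K = 9/5. Here |A + A| = 2|A| − 1 = 9, the minimum possible — so K = 9/5 is minimal, which holds iff A is an arithmetic progression.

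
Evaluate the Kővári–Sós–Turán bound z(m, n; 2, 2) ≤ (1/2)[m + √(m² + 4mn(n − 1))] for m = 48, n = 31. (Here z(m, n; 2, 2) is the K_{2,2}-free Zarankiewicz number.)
z(48, 31; 2, 2) ≤ (1/2)[48 + √(48² + 4·48·31·30)] = (1/2)[48 + √180864] = 236.6405

Kővári–Sós–Turán: let r_1, ..., r_48 be the row sums and z = Σ r_i the total number of 1s. Each pair of columns can share at most one row with both entries 1 (else a 2×2 all-ones block appears), so Σ_i C(r_i, 2) ≤ C(31, 2) = 465. By convexity Σ_i C(r_i, 2) ≥ 48·C(z/48, 2) = z(z − 48)/(2·48), giving z² − 48z − 48·31·30 ≤ 0 and hence z ≤ (1/2)[48 + √(2304 + 4·44640)] = (1/2)[48 + √180864] ≈ (1/2)(48 + 425.2811) = 236.6405.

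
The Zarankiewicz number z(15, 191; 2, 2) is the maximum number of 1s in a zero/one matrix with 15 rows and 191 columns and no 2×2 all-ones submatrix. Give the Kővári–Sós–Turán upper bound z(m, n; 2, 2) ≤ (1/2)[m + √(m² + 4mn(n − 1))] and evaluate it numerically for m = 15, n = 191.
z(15, 191; 2, 2) ≤ (1/2)[15 + √(15² + 4·15·191·190)] = (1/2)[15 + √2177625] = 745.3389

Kővári–Sós–Turán: let r_1, ..., r_15 be the row sums and z = Σ r_i the total number of 1s. Each pair of columns can share at most one row with both entries 1 (else a 2×2 all-ones block appears), so Σ_i C(r_i, 2) ≤ C(191, 2) = 18145. By convexity Σ_i C(r_i, 2) ≥ 15·C(z/15, 2) = z(z − 15)/(2·15), giving z² − 15z − 15·191·190 ≤ 0 and hence z ≤ (1/2)[15 + √(225 + 4·544350)] = (1/2)[15 + √2177625] ≈ (1/2)(15 + 1475.6778) = 745.3389.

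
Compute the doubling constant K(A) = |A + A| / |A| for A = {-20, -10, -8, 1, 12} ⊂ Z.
K = |A + A| / |A| = 14/5

Enumerate A + A = {a + b : a, b ∈ A}. With |A| = 5, there are |A|^2 = 25 ordered sum pairs; collecting distinct values, A + A = {-40, -30, -28, -20, -19, -18, -16, -9, -8, -7, 2, 4, 13, 24}, so |A + A| = 14. Thus K = 14/5. For comparison, the minimum possible |A + A| over all 5-element sets is 2·5 − 1 = 9 (so min K = 9/5), attained only by arithmetic progressions.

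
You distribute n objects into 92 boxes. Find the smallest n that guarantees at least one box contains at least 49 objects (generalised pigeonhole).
n = (49 − 1)·92 + 1 = 4417

By the generalised pigeonhole principle, to guarantee some box contains ≥ r objects we need more than (r − 1) · k objects total. Threshold: n = (r − 1) · k + 1. With r = 49 and k = 92: n = 48 · 92 + 1 = 4416 + 1 = 4417. For n = 4416 = 48 · 92, we can put exactly 48 objects in every box, avoiding 49 in any single one — so 4417 is tight.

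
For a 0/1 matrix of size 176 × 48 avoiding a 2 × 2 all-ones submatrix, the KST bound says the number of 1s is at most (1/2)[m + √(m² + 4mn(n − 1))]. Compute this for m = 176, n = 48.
z(176, 48; 2, 2) ≤ (1/2)[176 + √(176² + 4·176·48·47)] = (1/2)[176 + √1619200] = 724.2389

Kővári–Sós–Turán: let r_1, ..., r_176 be the row sums and z = Σ r_i the total number of 1s. Each pair of columns can share at most one row with both entries 1 (else a 2×2 all-ones block appears), so Σ_i C(r_i, 2) ≤ C(48, 2) = 1128. By convexity Σ_i C(r_i, 2) ≥ 176·C(z/176, 2) = z(z − 176)/(2·176), giving z² − 176z − 176·48·47 ≤ 0 and hence z ≤ (1/2)[176 + √(30976 + 4·397056)] = (1/2)[176 + √1619200] ≈ (1/2)(176 + 1272.4779) = 724.2389.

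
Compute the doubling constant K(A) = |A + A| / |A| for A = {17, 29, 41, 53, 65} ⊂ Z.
K = |A + A| / |A| = 9/5

Enumerate A + A = {a + b : a, b ∈ A}. With |A| = 5, there are |A|^2 = 25 ordered sum pairs; collecting distinct values, A + A = {34, 46, 58, 70, 82, 94, 106, 118, 130}, so |A + A| = 9. Thus K = 9/5. Here |A + A| = 2|A| − 1 = 9, the minimum possible — so K = 9/5 is minimal, which holds iff A is an arithmetic progression.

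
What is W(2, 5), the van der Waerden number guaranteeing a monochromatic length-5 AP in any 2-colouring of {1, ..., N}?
W(2, 5) = 178

This is a classical value, W(2, 5) = 178, established by combining an explicit 2-colouring of {1, ..., 177} with no monochromatic 5-AP (giving the lower bound W(2, 5) > 177) and a finite case analysis / exhaustive computer search showing every 2-colouring of {1, ..., 178} has such an AP.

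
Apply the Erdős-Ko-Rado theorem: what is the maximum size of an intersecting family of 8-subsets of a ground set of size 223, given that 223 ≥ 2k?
max |F| = C(222, 7) = 4792382636184

Erdős-Ko-Rado (1961): when n ≥ 2k, max |F| = C(n−1, k−1). The bound is attained by the star {A : i ∈ A} for any fixed i ∈ [n]. Here C(223−1, 8−1) = C(222, 7) = 4792382636184.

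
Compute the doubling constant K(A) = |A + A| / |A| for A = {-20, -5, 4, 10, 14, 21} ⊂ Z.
K = |A + A| / |A| = 20/6 = 10/3

Enumerate A + A = {a + b : a, b ∈ A}. With |A| = 6, there are |A|^2 = 36 ordered sum pairs; collecting distinct values, A + A = {-40, -25, -16, -10, -6, -1, 1, 5, 8, 9, 14, 16, 18, 20, 24, 25, 28, 31, 35, 42}, so |A + A| = 20. Thus K = 20/6 = 10/3. For comparison, the minimum possible |A + A| over all 6-element sets is 2·6 − 1 = 11 (so min K = 11/6), attained only by arithmetic progressions.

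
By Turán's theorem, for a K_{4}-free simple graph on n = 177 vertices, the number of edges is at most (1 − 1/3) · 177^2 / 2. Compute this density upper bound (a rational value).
Turán density bound = (2/3) · 177^2/2 = 10443

Turán's theorem: ex(n, K_{r+1}) is achieved by the complete r-partite Turán graph T(n, r) with parts as balanced as possible, and is at most (1 − 1/r) · n^2/2. For r = 3, n = 177: the density bound is (2/3) · 31329/2 = 10443. Since 3 ∣ 177, the Turán graph T(177, 3) has parts of equal size 59, and its edge count e(T(177, 3)) = 10443 attains the density bound exactly.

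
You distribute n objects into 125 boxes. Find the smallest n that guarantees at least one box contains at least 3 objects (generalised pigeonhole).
n = (3 − 1)·125 + 1 = 251

By the generalised pigeonhole principle, to guarantee some box contains ≥ r objects we need more than (r − 1) · k objects total. Threshold: n = (r − 1) · k + 1. With r = 3 and k = 125: n = 2 · 125 + 1 = 250 + 1 = 251. For n = 250 = 2 · 125, we can put exactly 2 objects in every box, avoiding 3 in any single one — so 251 is tight.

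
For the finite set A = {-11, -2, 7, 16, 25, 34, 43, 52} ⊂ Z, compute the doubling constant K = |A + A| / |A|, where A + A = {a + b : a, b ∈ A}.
K = |A + A| / |A| = 15/8

Enumerate A + A = {a + b : a, b ∈ A}. With |A| = 8, there are |A|^2 = 64 ordered sum pairs; collecting distinct values, A + A = {-22, -13, -4, 5, 14, 23, 32, 41, 50, 59, 68, 77, 86, 95, 104}, so |A + A| = 15. Thus K = 15/8. Here |A + A| = 2|A| − 1 = 15, the minimum possible — so K = 15/8 is minimal, which holds iff A is an arithmetic progression.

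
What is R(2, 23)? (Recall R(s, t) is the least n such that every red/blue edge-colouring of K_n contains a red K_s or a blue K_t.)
R(2, 23) = 23

R(2, k) = k for all k ≥ 2: in a 2-colouring of K_k, either some edge is red (a red K_2) or all edges are blue (a blue K_k). And K_{22} coloured all-blue has no blue K_23, so R(2, 23) > 22. Hence R(2, 23) = 23.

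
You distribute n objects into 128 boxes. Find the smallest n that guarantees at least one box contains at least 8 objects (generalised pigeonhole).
n = (8 − 1)·128 + 1 = 897

By the generalised pigeonhole principle, to guarantee some box contains ≥ r objects we need more than (r − 1) · k objects total. Threshold: n = (r − 1) · k + 1. With r = 8 and k = 128: n = 7 · 128 + 1 = 896 + 1 = 897. For n = 896 = 7 · 128, we can put exactly 7 objects in every box, avoiding 8 in any single one — so 897 is tight.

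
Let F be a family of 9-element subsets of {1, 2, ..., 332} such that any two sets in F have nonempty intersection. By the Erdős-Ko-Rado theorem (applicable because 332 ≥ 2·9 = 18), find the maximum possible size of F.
max |F| = C(331, 8) = 3281594202668925

The Erdős-Ko-Rado theorem states: for n ≥ 2k, an intersecting family of k-subsets of an n-element set has size at most C(n − 1, k − 1), with equality for 'star' families {A ⊆ [n] : |A| = k, i ∈ A} (fix an element i). For n = 332, k = 9: C(331, 8) = 3281594202668925.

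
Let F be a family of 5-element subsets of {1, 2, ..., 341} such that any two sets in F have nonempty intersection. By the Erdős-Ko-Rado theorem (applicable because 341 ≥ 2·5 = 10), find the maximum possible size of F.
max |F| = C(340, 4) = 547033565

The Erdős-Ko-Rado theorem states: for n ≥ 2k, an intersecting family of k-subsets of an n-element set has size at most C(n − 1, k − 1), with equality for 'star' families {A ⊆ [n] : |A| = k, i ∈ A} (fix an element i). For n = 341, k = 5: C(340, 4) = 547033565.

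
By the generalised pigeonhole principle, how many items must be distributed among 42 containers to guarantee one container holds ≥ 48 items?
n = (48 − 1)·42 + 1 = 1975

By the generalised pigeonhole principle, to guarantee some box contains ≥ r objects we need more than (r − 1) · k objects total. Threshold: n = (r − 1) · k + 1. With r = 48 and k = 42: n = 47 · 42 + 1 = 1974 + 1 = 1975. For n = 1974 = 47 · 42, we can put exactly 47 objects in every box, avoiding 48 in any single one — so 1975 is tight.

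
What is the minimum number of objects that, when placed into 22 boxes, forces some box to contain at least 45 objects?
n = (45 − 1)·22 + 1 = 969

By the generalised pigeonhole principle, to guarantee some box contains ≥ r objects we need more than (r − 1) · k objects total. Threshold: n = (r − 1) · k + 1. With r = 45 and k = 22: n = 44 · 22 + 1 = 968 + 1 = 969. For n = 968 = 44 · 22, we can put exactly 44 objects in every box, avoiding 45 in any single one — so 969 is tight.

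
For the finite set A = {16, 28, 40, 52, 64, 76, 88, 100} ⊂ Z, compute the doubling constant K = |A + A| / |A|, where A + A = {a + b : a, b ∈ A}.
K = |A + A| / |A| = 15/8

Enumerate A + A = {a + b : a, b ∈ A}. With |A| = 8, there are |A|^2 = 64 ordered sum pairs; collecting distinct values, A + A = {32, 44, 56, 68, 80, 92, 104, 116, 128, 140, 152, 164, 176, 188, 200}, so |A + A| = 15. Thus K = 15/8. Here |A + A| = 2|A| − 1 = 15, the minimum possible — so K = 15/8 is minimal, which holds iff A is an arithmetic progression.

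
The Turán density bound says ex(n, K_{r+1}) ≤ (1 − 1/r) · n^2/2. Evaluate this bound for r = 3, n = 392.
Turán density bound = (2/3) · 392^2/2 = 153664/3 ≈ 51221.3333

Turán's theorem: ex(n, K_{r+1}) is achieved by the complete r-partite Turán graph T(n, r) with parts as balanced as possible, and is at most (1 − 1/r) · n^2/2. For r = 3, n = 392: the density bound is (2/3) · 153664/2 = 153664/3 ≈ 51221.3333. The integer-valued extremum is e(T(392, 3)) = 51221, which is strictly less than the density bound 153664/3 since 3 ∤ 392 (the parts of T(392, 3) cannot all be equal).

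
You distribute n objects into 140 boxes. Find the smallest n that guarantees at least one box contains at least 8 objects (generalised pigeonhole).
n = (8 − 1)·140 + 1 = 981

By the generalised pigeonhole principle, to guarantee some box contains ≥ r objects we need more than (r − 1) · k objects total. Threshold: n = (r − 1) · k + 1. With r = 8 and k = 140: n = 7 · 140 + 1 = 980 + 1 = 981. For n = 980 = 7 · 140, we can put exactly 7 objects in every box, avoiding 8 in any single one — so 981 is tight.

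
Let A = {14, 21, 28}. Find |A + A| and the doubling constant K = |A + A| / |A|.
K = |A + A| / |A| = 5/3

Enumerate A + A = {a + b : a, b ∈ A}. With |A| = 3, there are |A|^2 = 9 ordered sum pairs; collecting distinct values, A + A = {28, 35, 42, 49, 56}, so |A + A| = 5. Thus K = 5/3. Here |A + A| = 2|A| − 1 = 5, the minimum possible — so K = 5/3 is minimal, which holds iff A is an arithmetic progression.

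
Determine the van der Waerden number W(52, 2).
W(52, 2) = 52 + 1 = 53

A 2-term AP is any pair of integers, so a monochromatic 2-AP exists iff some colour is used at least twice. With 52 colours, the colouring i ↦ i on {1, ..., 52} uses each colour once, avoiding any monochromatic pair, so W(52, 2) > 52. For {1, ..., 53}, pigeonhole forces two integers of the same colour, which form a monochromatic 2-AP. Hence W(52, 2) = 53.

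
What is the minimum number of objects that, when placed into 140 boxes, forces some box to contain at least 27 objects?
n = (27 − 1)·140 + 1 = 3641

By the generalised pigeonhole principle, to guarantee some box contains ≥ r objects we need more than (r − 1) · k objects total. Threshold: n = (r − 1) · k + 1. With r = 27 and k = 140: n = 26 · 140 + 1 = 3640 + 1 = 3641. For n = 3640 = 26 · 140, we can put exactly 26 objects in every box, avoiding 27 in any single one — so 3641 is tight.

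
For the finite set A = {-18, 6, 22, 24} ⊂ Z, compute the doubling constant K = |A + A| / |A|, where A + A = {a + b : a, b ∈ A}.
K = |A + A| / |A| = 10/4 = 5/2

Enumerate A + A = {a + b : a, b ∈ A}. With |A| = 4, there are |A|^2 = 16 ordered sum pairs; collecting distinct values, A + A = {-36, -12, 4, 6, 12, 28, 30, 44, 46, 48}, so |A + A| = 10. Thus K = 10/4 = 5/2. For comparison, the minimum possible |A + A| over all 4-element sets is 2·4 − 1 = 7 (so min K = 7/4), attained only by arithmetic progressions.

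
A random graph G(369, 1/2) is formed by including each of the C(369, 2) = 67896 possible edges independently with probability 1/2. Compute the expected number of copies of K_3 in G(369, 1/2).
E[# K_3] = C(369, 3) · (1/2)^C(3, 2) = 8305944 / 2^3 = 1038243

For each 3-subset S of vertices (there are C(369, 3) = 8305944 such S), let X_S = 1 if S induces a K_3 (all C(3, 2) = 3 edges present). Then P(X_S = 1) = (1/2)^3 = 1/8. By linearity of expectation, E[# K_3] = C(369, 3) · (1/2)^3 = 8305944 / 8 = 1038243.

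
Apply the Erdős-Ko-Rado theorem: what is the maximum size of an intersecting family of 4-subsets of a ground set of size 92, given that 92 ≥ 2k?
max |F| = C(91, 3) = 121485

Erdős-Ko-Rado (1961): when n ≥ 2k, max |F| = C(n−1, k−1). The bound is attained by the star {A : i ∈ A} for any fixed i ∈ [n]. Here C(92−1, 4−1) = C(91, 3) = 121485.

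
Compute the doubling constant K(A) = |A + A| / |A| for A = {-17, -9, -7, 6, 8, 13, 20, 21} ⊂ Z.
K = |A + A| / |A| = 31/8

Enumerate A + A = {a + b : a, b ∈ A}. With |A| = 8, there are |A|^2 = 64 ordered sum pairs; collecting distinct values, A + A = {-34, -26, -24, -18, -16, -14, -11, -9, -4, -3, -1, 1, 3, 4, 6, 11, 12, 13, 14, 16, 19, 21, 26, 27, 28, 29, 33, 34, 40, 41, 42}, so |A + A| = 31. Thus K = 31/8. For comparison, the minimum possible |A + A| over all 8-element sets is 2·8 − 1 = 15 (so min K = 15/8), attained only by arithmetic progressions.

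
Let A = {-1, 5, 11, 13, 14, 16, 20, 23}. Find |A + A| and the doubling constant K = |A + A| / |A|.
K = |A + A| / |A| = 28/8 = 7/2

Enumerate A + A = {a + b : a, b ∈ A}. With |A| = 8, there are |A|^2 = 64 ordered sum pairs; collecting distinct values, A + A = {-2, 4, 10, 12, 13, 15, 16, 18, 19, 21, 22, 24, 25, 26, 27, 28, 29, 30, 31, 32, 33, 34, 36, 37, 39, 40, 43, 46}, so |A + A| = 28. Thus K = 28/8 = 7/2. For comparison, the minimum possible |A + A| over all 8-element sets is 2·8 − 1 = 15 (so min K = 15/8), attained only by arithmetic progressions.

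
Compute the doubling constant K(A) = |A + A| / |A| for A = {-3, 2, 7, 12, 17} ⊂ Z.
K = |A + A| / |A| = 9/5

Enumerate A + A = {a + b : a, b ∈ A}. With |A| = 5, there are |A|^2 = 25 ordered sum pairs; collecting distinct values, A + A = {-6, -1, 4, 9, 14, 19, 24, 29, 34}, so |A + A| = 9. Thus K = 9/5. Here |A + A| = 2|A| − 1 = 9, the minimum possible — so K = 9/5 is minimal, which holds iff A is an arithmetic progression.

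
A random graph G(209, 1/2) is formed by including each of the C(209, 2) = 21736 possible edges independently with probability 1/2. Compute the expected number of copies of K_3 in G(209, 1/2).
E[# K_3] = C(209, 3) · (1/2)^C(3, 2) = 1499784 / 2^3 = 187473

For each 3-subset S of vertices (there are C(209, 3) = 1499784 such S), let X_S = 1 if S induces a K_3 (all C(3, 2) = 3 edges present). Then P(X_S = 1) = (1/2)^3 = 1/8. By linearity of expectation, E[# K_3] = C(209, 3) · (1/2)^3 = 1499784 / 8 = 187473.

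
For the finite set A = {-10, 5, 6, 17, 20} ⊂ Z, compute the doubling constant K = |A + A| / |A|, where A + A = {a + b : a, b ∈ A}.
K = |A + A| / |A| = 14/5

Enumerate A + A = {a + b : a, b ∈ A}. With |A| = 5, there are |A|^2 = 25 ordered sum pairs; collecting distinct values, A + A = {-20, -5, -4, 7, 10, 11, 12, 22, 23, 25, 26, 34, 37, 40}, so |A + A| = 14. Thus K = 14/5. For comparison, the minimum possible |A + A| over all 5-element sets is 2·5 − 1 = 9 (so min K = 9/5), attained only by arithmetic progressions.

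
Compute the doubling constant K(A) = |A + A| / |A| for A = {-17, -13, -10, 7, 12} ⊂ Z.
K = |A + A| / |A| = 15/5 = 3

Enumerate A + A = {a + b : a, b ∈ A}. With |A| = 5, there are |A|^2 = 25 ordered sum pairs; collecting distinct values, A + A = {-34, -30, -27, -26, -23, -20, -10, -6, -5, -3, -1, 2, 14, 19, 24}, so |A + A| = 15. Thus K = 15/5 = 3. For comparison, the minimum possible |A + A| over all 5-element sets is 2·5 − 1 = 9 (so min K = 9/5), attained only by arithmetic progressions.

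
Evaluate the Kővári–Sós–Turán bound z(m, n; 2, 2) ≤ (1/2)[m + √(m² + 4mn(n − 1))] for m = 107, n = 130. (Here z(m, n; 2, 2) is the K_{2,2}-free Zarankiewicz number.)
z(107, 130; 2, 2) ≤ (1/2)[107 + √(107² + 4·107·130·129)] = (1/2)[107 + √7189009] = 1394.1164

Kővári–Sós–Turán: let r_1, ..., r_107 be the row sums and z = Σ r_i the total number of 1s. Each pair of columns can share at most one row with both entries 1 (else a 2×2 all-ones block appears), so Σ_i C(r_i, 2) ≤ C(130, 2) = 8385. By convexity Σ_i C(r_i, 2) ≥ 107·C(z/107, 2) = z(z − 107)/(2·107), giving z² − 107z − 107·130·129 ≤ 0 and hence z ≤ (1/2)[107 + √(11449 + 4·1794390)] = (1/2)[107 + √7189009] ≈ (1/2)(107 + 2681.2327) = 1394.1164.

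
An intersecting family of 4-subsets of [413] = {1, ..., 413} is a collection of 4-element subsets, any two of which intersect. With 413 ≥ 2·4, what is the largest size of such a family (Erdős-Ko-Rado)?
max |F| = C(412, 3) = 11571020

Erdős-Ko-Rado (1961): when n ≥ 2k, max |F| = C(n−1, k−1). The bound is attained by the star {A : i ∈ A} for any fixed i ∈ [n]. Here C(413−1, 4−1) = C(412, 3) = 11571020.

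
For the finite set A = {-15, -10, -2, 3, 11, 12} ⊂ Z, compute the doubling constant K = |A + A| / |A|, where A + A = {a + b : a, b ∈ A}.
K = |A + A| / |A| = 18/6 = 3

Enumerate A + A = {a + b : a, b ∈ A}. With |A| = 6, there are |A|^2 = 36 ordered sum pairs; collecting distinct values, A + A = {-30, -25, -20, -17, -12, -7, -4, -3, 1, 2, 6, 9, 10, 14, 15, 22, 23, 24}, so |A + A| = 18. Thus K = 18/6 = 3. For comparison, the minimum possible |A + A| over all 6-element sets is 2·6 − 1 = 11 (so min K = 11/6), attained only by arithmetic progressions.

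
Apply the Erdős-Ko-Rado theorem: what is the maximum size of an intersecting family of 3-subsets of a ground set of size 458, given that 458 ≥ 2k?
max |F| = C(457, 2) = 104196

Erdős-Ko-Rado (1961): when n ≥ 2k, max |F| = C(n−1, k−1). The bound is attained by the star {A : i ∈ A} for any fixed i ∈ [n]. Here C(458−1, 3−1) = C(457, 2) = 104196.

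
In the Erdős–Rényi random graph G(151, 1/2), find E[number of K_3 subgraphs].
E[# K_3] = C(151, 3) · (1/2)^C(3, 2) = 562475 / 2^3 = 70309.375

For each 3-subset S of vertices (there are C(151, 3) = 562475 such S), let X_S = 1 if S induces a K_3 (all C(3, 2) = 3 edges present). Then P(X_S = 1) = (1/2)^3 = 1/8. By linearity of expectation, E[# K_3] = C(151, 3) · (1/2)^3 = 562475 / 8 = 70309.375.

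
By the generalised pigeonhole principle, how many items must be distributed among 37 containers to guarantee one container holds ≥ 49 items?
n = (49 − 1)·37 + 1 = 1777

By the generalised pigeonhole principle, to guarantee some box contains ≥ r objects we need more than (r − 1) · k objects total. Threshold: n = (r − 1) · k + 1. With r = 49 and k = 37: n = 48 · 37 + 1 = 1776 + 1 = 1777. For n = 1776 = 48 · 37, we can put exactly 48 objects in every box, avoiding 49 in any single one — so 1777 is tight.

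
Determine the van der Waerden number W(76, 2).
W(76, 2) = 76 + 1 = 77

A 2-term AP is any pair of integers, so a monochromatic 2-AP exists iff some colour is used at least twice. With 76 colours, the colouring i ↦ i on {1, ..., 76} uses each colour once, avoiding any monochromatic pair, so W(76, 2) > 76. For {1, ..., 77}, pigeonhole forces two integers of the same colour, which form a monochromatic 2-AP. Hence W(76, 2) = 77.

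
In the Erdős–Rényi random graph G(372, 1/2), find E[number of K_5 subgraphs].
E[# K_5] = C(372, 5) · (1/2)^C(5, 2) = 57784520304 / 2^10 = 3611532519/64 = 56430195.609375

For each 5-subset S of vertices (there are C(372, 5) = 57784520304 such S), let X_S = 1 if S induces a K_5 (all C(5, 2) = 10 edges present). Then P(X_S = 1) = (1/2)^10 = 1/1024. By linearity of expectation, E[# K_5] = C(372, 5) · (1/2)^10 = 57784520304 / 1024 = 3611532519/64 = 56430195.609375.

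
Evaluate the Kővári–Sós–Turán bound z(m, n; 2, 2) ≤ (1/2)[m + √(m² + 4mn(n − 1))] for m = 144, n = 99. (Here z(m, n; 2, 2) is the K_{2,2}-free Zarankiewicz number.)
z(144, 99; 2, 2) ≤ (1/2)[144 + √(144² + 4·144·99·98)] = (1/2)[144 + √5609088] = 1256.1757

Kővári–Sós–Turán: let r_1, ..., r_144 be the row sums and z = Σ r_i the total number of 1s. Each pair of columns can share at most one row with both entries 1 (else a 2×2 all-ones block appears), so Σ_i C(r_i, 2) ≤ C(99, 2) = 4851. By convexity Σ_i C(r_i, 2) ≥ 144·C(z/144, 2) = z(z − 144)/(2·144), giving z² − 144z − 144·99·98 ≤ 0 and hence z ≤ (1/2)[144 + √(20736 + 4·1397088)] = (1/2)[144 + √5609088] ≈ (1/2)(144 + 2368.3513) = 1256.1757.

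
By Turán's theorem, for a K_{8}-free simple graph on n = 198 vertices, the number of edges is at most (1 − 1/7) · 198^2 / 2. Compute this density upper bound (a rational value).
Turán density bound = (6/7) · 198^2/2 = 117612/7 ≈ 16801.7143

Turán's theorem: ex(n, K_{r+1}) is achieved by the complete r-partite Turán graph T(n, r) with parts as balanced as possible, and is at most (1 − 1/r) · n^2/2. For r = 7, n = 198: the density bound is (6/7) · 39204/2 = 117612/7 ≈ 16801.7143. The integer-valued extremum is e(T(198, 7)) = 16801, which is strictly less than the density bound 117612/7 since 7 ∤ 198 (the parts of T(198, 7) cannot all be equal).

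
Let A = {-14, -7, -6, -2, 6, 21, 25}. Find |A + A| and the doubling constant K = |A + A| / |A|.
K = |A + A| / |A| = 26/7

Enumerate A + A = {a + b : a, b ∈ A}. With |A| = 7, there are |A|^2 = 49 ordered sum pairs; collecting distinct values, A + A = {-28, -21, -20, -16, -14, -13, -12, -9, -8, -4, -1, 0, 4, 7, 11, 12, 14, 15, 18, 19, 23, 27, 31, 42, 46, 50}, so |A + A| = 26. Thus K = 26/7. For comparison, the minimum possible |A + A| over all 7-element sets is 2·7 − 1 = 13 (so min K = 13/7), attained only by arithmetic progressions.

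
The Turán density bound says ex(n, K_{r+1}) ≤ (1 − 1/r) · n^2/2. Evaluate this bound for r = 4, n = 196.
Turán density bound = (3/4) · 196^2/2 = 14406

Turán's theorem: ex(n, K_{r+1}) is achieved by the complete r-partite Turán graph T(n, r) with parts as balanced as possible, and is at most (1 − 1/r) · n^2/2. For r = 4, n = 196: the density bound is (3/4) · 38416/2 = 14406. Since 4 ∣ 196, the Turán graph T(196, 4) has parts of equal size 49, and its edge count e(T(196, 4)) = 14406 attains the density bound exactly.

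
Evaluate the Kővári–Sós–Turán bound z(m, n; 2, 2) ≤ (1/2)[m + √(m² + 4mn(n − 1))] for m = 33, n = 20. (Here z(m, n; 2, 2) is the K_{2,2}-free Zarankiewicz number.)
z(33, 20; 2, 2) ≤ (1/2)[33 + √(33² + 4·33·20·19)] = (1/2)[33 + √51249] = 129.6912

Kővári–Sós–Turán: let r_1, ..., r_33 be the row sums and z = Σ r_i the total number of 1s. Each pair of columns can share at most one row with both entries 1 (else a 2×2 all-ones block appears), so Σ_i C(r_i, 2) ≤ C(20, 2) = 190. By convexity Σ_i C(r_i, 2) ≥ 33·C(z/33, 2) = z(z − 33)/(2·33), giving z² − 33z − 33·20·19 ≤ 0 and hence z ≤ (1/2)[33 + √(1089 + 4·12540)] = (1/2)[33 + √51249] ≈ (1/2)(33 + 226.3824) = 129.6912.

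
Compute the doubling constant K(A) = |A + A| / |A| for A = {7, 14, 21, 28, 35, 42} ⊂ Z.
K = |A + A| / |A| = 11/6

Enumerate A + A = {a + b : a, b ∈ A}. With |A| = 6, there are |A|^2 = 36 ordered sum pairs; collecting distinct values, A + A = {14, 21, 28, 35, 42, 49, 56, 63, 70, 77, 84}, so |A + A| = 11. Thus K = 11/6. Here |A + A| = 2|A| − 1 = 11, the minimum possible — so K = 11/6 is minimal, which holds iff A is an arithmetic progression.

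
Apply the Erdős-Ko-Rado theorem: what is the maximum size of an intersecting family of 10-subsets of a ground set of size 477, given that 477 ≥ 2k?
max |F| = C(476, 9) = 3203734155741819700

The Erdős-Ko-Rado theorem states: for n ≥ 2k, an intersecting family of k-subsets of an n-element set has size at most C(n − 1, k − 1), with equality for 'star' families {A ⊆ [n] : |A| = k, i ∈ A} (fix an element i). For n = 477, k = 10: C(476, 9) = 3203734155741819700.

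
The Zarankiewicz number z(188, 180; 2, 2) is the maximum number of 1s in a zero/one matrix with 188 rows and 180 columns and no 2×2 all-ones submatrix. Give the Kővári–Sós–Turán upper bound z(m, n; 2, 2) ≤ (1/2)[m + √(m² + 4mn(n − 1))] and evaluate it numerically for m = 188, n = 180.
z(188, 180; 2, 2) ≤ (1/2)[188 + √(188² + 4·188·180·179)] = (1/2)[188 + √24264784] = 2556.9649

Kővári–Sós–Turán: let r_1, ..., r_188 be the row sums and z = Σ r_i the total number of 1s. Each pair of columns can share at most one row with both entries 1 (else a 2×2 all-ones block appears), so Σ_i C(r_i, 2) ≤ C(180, 2) = 16110. By convexity Σ_i C(r_i, 2) ≥ 188·C(z/188, 2) = z(z − 188)/(2·188), giving z² − 188z − 188·180·179 ≤ 0 and hence z ≤ (1/2)[188 + √(35344 + 4·6057360)] = (1/2)[188 + √24264784] ≈ (1/2)(188 + 4925.9298) = 2556.9649.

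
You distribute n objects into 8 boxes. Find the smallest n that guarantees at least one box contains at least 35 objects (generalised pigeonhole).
n = (35 − 1)·8 + 1 = 273

By the generalised pigeonhole principle, to guarantee some box contains ≥ r objects we need more than (r − 1) · k objects total. Threshold: n = (r − 1) · k + 1. With r = 35 and k = 8: n = 34 · 8 + 1 = 272 + 1 = 273. For n = 272 = 34 · 8, we can put exactly 34 objects in every box, avoiding 35 in any single one — so 273 is tight.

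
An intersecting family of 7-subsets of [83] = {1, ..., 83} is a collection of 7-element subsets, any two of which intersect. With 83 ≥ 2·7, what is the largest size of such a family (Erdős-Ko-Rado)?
max |F| = C(82, 6) = 350161812

The Erdős-Ko-Rado theorem states: for n ≥ 2k, an intersecting family of k-subsets of an n-element set has size at most C(n − 1, k − 1), with equality for 'star' families {A ⊆ [n] : |A| = k, i ∈ A} (fix an element i). For n = 83, k = 7: C(82, 6) = 350161812.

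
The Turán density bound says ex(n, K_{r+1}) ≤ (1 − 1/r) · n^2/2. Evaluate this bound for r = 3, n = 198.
Turán density bound = (2/3) · 198^2/2 = 13068

Turán's theorem: ex(n, K_{r+1}) is achieved by the complete r-partite Turán graph T(n, r) with parts as balanced as possible, and is at most (1 − 1/r) · n^2/2. For r = 3, n = 198: the density bound is (2/3) · 39204/2 = 13068. Since 3 ∣ 198, the Turán graph T(198, 3) has parts of equal size 66, and its edge count e(T(198, 3)) = 13068 attains the density bound exactly.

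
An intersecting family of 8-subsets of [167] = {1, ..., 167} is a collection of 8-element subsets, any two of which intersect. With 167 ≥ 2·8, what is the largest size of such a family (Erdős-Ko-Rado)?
max |F| = C(166, 7) = 606252889440

The Erdős-Ko-Rado theorem states: for n ≥ 2k, an intersecting family of k-subsets of an n-element set has size at most C(n − 1, k − 1), with equality for 'star' families {A ⊆ [n] : |A| = k, i ∈ A} (fix an element i). For n = 167, k = 8: C(166, 7) = 606252889440.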